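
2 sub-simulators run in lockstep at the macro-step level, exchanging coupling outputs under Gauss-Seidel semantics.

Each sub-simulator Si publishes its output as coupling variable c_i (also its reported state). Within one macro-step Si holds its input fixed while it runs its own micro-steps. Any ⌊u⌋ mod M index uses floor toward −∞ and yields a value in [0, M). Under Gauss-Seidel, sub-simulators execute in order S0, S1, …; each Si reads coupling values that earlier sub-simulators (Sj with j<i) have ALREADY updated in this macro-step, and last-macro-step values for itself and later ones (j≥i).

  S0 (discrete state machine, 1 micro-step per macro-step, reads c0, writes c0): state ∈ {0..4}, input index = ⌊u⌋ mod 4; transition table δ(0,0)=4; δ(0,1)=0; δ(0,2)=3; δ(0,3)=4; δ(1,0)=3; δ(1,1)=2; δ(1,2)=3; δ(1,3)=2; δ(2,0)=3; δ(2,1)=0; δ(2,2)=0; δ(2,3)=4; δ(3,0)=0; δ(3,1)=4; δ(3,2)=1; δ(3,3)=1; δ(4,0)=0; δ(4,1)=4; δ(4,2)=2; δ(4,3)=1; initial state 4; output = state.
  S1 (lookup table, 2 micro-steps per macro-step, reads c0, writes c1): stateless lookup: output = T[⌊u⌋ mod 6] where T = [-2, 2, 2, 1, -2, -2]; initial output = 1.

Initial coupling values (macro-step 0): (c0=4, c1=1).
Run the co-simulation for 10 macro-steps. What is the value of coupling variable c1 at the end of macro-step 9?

c1 at macro-step 9 = -2

macro 1: S0 reads c0=4 → after 1×micro: 0; S1 reads c0=0 → after 2×micro: -2 ⇒ (c0=0, c1=-2)
macro 2: S0 reads c0=0 → after 1×micro: 4; S1 reads c0=4 → after 2×micro: -2 ⇒ (c0=4, c1=-2)
macro 3: S0 reads c0=4 → after 1×micro: 0; S1 reads c0=0 → after 2×micro: -2 ⇒ (c0=0, c1=-2)
macro 4: S0 reads c0=0 → after 1×micro: 4; S1 reads c0=4 → after 2×micro: -2 ⇒ (c0=4, c1=-2)
macro 5: S0 reads c0=4 → after 1×micro: 0; S1 reads c0=0 → after 2×micro: -2 ⇒ (c0=0, c1=-2)
macro 6: S0 reads c0=0 → after 1×micro: 4; S1 reads c0=4 → after 2×micro: -2 ⇒ (c0=4, c1=-2)
macro 7: S0 reads c0=4 → after 1×micro: 0; S1 reads c0=0 → after 2×micro: -2 ⇒ (c0=0, c1=-2)
macro 8: S0 reads c0=0 → after 1×micro: 4; S1 reads c0=4 → after 2×micro: -2 ⇒ (c0=4, c1=-2)
macro 9: S0 reads c0=4 → after 1×micro: 0; S1 reads c0=0 → after 2×micro: -2 ⇒ (c0=0, c1=-2)
macro 10: S0 reads c0=0 → after 1×micro: 4; S1 reads c0=4 → after 2×micro: -2 ⇒ (c0=4, c1=-2)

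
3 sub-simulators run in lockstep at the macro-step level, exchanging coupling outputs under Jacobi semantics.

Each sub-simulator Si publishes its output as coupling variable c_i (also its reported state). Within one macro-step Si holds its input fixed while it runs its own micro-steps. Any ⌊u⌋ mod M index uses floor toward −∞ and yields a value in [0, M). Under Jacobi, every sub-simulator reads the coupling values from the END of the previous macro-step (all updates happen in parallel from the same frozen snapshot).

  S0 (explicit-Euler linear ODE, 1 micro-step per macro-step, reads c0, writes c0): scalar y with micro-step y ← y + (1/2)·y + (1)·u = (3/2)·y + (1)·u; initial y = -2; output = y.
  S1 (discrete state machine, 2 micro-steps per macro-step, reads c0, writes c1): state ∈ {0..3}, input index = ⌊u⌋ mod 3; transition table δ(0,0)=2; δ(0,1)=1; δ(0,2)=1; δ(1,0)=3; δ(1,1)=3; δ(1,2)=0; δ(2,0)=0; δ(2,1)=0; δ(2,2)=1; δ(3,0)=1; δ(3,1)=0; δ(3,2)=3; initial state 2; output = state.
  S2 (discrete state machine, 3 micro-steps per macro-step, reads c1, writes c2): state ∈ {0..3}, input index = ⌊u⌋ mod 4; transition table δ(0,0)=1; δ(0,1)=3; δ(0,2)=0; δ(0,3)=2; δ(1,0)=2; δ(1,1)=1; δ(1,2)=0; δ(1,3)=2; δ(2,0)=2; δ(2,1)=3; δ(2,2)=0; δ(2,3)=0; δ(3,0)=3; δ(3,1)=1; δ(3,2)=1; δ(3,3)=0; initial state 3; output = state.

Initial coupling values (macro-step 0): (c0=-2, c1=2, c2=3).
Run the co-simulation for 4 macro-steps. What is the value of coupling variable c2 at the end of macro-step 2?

c2 at macro-step 2 = 1

macro 1: S0 reads c0=-2 → after 1×micro: -5; S1 reads c0=-2 → after 2×micro: 1; S2 reads c1=2 → after 3×micro: 0 ⇒ (c0=-5, c1=1, c2=0)
macro 2: S0 reads c0=-5 → after 1×micro: -25/2; S1 reads c0=-5 → after 2×micro: 0; S2 reads c1=1 → after 3×micro: 1 ⇒ (c0=-25/2, c1=0, c2=1)
macro 3: S0 reads c0=-25/2 → after 1×micro: -125/4; S1 reads c0=-25/2 → after 2×micro: 0; S2 reads c1=0 → after 3×micro: 2 ⇒ (c0=-125/4, c1=0, c2=2)
macro 4: S0 reads c0=-125/4 → after 1×micro: -625/8; S1 reads c0=-125/4 → after 2×micro: 3; S2 reads c1=0 → after 3×micro: 2 ⇒ (c0=-625/8, c1=3, c2=2)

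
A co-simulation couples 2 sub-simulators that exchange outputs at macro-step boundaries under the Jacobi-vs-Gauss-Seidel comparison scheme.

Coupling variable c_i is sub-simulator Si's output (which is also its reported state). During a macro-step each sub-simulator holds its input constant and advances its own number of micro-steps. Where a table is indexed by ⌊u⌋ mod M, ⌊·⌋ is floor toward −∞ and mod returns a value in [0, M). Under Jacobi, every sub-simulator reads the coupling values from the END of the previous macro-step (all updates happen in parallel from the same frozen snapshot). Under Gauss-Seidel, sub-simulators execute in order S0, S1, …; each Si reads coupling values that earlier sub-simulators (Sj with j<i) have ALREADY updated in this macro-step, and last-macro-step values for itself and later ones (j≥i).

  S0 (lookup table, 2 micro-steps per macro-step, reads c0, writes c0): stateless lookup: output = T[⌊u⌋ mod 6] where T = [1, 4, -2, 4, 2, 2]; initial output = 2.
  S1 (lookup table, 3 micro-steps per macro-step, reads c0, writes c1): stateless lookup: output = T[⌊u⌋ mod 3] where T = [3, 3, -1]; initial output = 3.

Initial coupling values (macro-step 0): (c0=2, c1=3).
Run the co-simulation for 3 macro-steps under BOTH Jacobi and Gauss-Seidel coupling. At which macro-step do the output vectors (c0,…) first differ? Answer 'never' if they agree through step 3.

first divergence at macro-step: 1

[Jacobi] macro 1: S0 reads c0=2 → after 2×micro: -2; S1 reads c0=2 → after 3×micro: -1 ⇒ (c0=-2, c1=-1)
[Jacobi] macro 2: S0 reads c0=-2 → after 2×micro: 2; S1 reads c0=-2 → after 3×micro: 3 ⇒ (c0=2, c1=3)
[Jacobi] macro 3: S0 reads c0=2 → after 2×micro: -2; S1 reads c0=2 → after 3×micro: -1 ⇒ (c0=-2, c1=-1)
[Gauss-Seidel] macro 1: S0 reads c0=2 → after 2×micro: -2; S1 reads c0=-2 → after 3×micro: 3 ⇒ (c0=-2, c1=3)
[Gauss-Seidel] macro 2: S0 reads c0=-2 → after 2×micro: 2; S1 reads c0=2 → after 3×micro: -1 ⇒ (c0=2, c1=-1)
[Gauss-Seidel] macro 3: S0 reads c0=2 → after 2×micro: -2; S1 reads c0=-2 → after 3×micro: 3 ⇒ (c0=-2, c1=3)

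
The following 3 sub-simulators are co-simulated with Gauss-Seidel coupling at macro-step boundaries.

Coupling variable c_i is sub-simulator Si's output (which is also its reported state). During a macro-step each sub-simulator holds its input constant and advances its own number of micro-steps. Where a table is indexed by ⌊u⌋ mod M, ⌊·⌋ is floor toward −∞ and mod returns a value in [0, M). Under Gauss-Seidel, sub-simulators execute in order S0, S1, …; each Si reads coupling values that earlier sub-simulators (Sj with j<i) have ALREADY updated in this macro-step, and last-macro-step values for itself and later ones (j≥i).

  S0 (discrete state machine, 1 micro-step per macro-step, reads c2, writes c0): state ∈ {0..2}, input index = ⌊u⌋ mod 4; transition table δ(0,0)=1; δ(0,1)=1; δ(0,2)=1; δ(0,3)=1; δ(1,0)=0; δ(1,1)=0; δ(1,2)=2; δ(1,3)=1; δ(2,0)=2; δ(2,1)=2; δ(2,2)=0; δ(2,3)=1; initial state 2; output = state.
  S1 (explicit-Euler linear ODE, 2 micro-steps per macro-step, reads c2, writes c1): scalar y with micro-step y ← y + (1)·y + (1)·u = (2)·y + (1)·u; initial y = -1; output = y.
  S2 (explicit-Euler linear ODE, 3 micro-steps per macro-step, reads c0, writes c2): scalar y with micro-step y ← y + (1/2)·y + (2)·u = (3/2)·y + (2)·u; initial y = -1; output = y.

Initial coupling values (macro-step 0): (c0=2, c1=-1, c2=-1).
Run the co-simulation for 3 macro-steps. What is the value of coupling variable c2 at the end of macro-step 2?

macro 1: S0 reads c2=-1 → after 1×micro: 1; S1 reads c2=-1 → after 2×micro: -7; S2 reads c0=1 → after 3×micro: 49/8 ⇒ (c0=1, c1=-7, c2=49/8)
macro 2: S0 reads c2=49/8 → after 1×micro: 2; S1 reads c2=49/8 → after 2×micro: -77/8; S2 reads c0=2 → after 3×micro: 2539/64 ⇒ (c0=2, c1=-77/8, c2=2539/64)
macro 3: S0 reads c2=2539/64 → after 1×micro: 1; S1 reads c2=2539/64 → after 2×micro: 5153/64; S2 reads c0=1 → after 3×micro: 73417/512 ⇒ (c0=1, c1=5153/64, c2=73417/512)

c2 at macro-step 2 = 2539/64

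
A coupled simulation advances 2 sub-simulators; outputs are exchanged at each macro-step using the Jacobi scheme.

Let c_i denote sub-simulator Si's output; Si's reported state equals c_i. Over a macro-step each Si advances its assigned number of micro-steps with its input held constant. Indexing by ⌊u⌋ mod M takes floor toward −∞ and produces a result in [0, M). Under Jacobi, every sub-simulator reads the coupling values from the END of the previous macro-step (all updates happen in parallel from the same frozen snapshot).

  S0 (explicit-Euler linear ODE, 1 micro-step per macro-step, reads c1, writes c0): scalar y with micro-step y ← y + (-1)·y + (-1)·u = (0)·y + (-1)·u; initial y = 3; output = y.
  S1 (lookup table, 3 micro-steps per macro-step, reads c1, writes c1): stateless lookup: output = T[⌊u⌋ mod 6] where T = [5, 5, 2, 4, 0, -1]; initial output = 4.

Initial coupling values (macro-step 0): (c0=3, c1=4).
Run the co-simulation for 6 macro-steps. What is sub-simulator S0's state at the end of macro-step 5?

macro 1: S0 reads c1=4 → after 1×micro: -4; S1 reads c1=4 → after 3×micro: 0 ⇒ (c0=-4, c1=0)
macro 2: S0 reads c1=0 → after 1×micro: 0; S1 reads c1=0 → after 3×micro: 5 ⇒ (c0=0, c1=5)
macro 3: S0 reads c1=5 → after 1×micro: -5; S1 reads c1=5 → after 3×micro: -1 ⇒ (c0=-5, c1=-1)
macro 4: S0 reads c1=-1 → after 1×micro: 1; S1 reads c1=-1 → after 3×micro: -1 ⇒ (c0=1, c1=-1)
macro 5: S0 reads c1=-1 → after 1×micro: 1; S1 reads c1=-1 → after 3×micro: -1 ⇒ (c0=1, c1=-1)
macro 6: S0 reads c1=-1 → after 1×micro: 1; S1 reads c1=-1 → after 3×micro: -1 ⇒ (c0=1, c1=-1)

S0 state at macro-step 5 = 1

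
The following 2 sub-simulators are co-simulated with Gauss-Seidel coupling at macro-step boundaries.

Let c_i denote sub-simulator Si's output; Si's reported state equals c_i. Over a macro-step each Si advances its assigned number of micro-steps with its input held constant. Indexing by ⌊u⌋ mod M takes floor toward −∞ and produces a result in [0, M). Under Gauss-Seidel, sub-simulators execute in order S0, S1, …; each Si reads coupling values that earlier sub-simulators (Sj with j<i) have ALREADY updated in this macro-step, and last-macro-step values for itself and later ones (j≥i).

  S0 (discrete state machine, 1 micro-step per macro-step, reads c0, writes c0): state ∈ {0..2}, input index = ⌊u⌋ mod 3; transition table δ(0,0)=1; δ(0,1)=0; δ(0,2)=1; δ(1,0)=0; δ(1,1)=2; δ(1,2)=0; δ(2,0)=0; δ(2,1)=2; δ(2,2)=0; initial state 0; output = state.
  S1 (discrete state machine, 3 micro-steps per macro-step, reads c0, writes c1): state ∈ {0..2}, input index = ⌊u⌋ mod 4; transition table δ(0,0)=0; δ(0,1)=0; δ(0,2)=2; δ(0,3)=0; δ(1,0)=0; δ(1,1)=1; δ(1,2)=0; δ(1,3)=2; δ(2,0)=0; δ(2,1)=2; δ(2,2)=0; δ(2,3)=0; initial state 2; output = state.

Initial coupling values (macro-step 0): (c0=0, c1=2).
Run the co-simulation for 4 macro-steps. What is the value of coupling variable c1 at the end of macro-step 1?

macro 1: S0 reads c0=0 → after 1×micro: 1; S1 reads c0=1 → after 3×micro: 2 ⇒ (c0=1, c1=2)
macro 2: S0 reads c0=1 → after 1×micro: 2; S1 reads c0=2 → after 3×micro: 0 ⇒ (c0=2, c1=0)
macro 3: S0 reads c0=2 → after 1×micro: 0; S1 reads c0=0 → after 3×micro: 0 ⇒ (c0=0, c1=0)
macro 4: S0 reads c0=0 → after 1×micro: 1; S1 reads c0=1 → after 3×micro: 0 ⇒ (c0=1, c1=0)

c1 at macro-step 1 = 2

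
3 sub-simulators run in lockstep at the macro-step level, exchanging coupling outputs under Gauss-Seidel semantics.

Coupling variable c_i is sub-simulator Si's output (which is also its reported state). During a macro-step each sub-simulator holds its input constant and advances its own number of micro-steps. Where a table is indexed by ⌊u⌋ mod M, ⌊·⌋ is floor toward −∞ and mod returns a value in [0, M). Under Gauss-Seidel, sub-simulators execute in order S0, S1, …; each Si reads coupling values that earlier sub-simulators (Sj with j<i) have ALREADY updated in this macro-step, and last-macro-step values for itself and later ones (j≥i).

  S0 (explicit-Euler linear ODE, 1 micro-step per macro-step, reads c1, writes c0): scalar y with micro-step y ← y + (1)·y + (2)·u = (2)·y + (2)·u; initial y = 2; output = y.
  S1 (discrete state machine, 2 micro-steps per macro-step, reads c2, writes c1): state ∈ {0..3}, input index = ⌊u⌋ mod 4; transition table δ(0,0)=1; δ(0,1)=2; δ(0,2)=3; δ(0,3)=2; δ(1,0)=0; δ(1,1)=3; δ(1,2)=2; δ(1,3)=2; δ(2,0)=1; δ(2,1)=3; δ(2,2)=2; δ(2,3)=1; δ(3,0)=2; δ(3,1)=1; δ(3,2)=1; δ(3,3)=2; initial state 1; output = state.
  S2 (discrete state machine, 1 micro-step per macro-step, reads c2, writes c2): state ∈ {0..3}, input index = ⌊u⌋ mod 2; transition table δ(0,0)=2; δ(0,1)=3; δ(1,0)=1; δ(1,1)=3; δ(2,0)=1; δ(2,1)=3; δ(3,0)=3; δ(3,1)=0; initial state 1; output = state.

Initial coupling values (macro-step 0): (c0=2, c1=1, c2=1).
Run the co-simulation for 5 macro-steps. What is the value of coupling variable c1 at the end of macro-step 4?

c1 at macro-step 4 = 2

macro 1: S0 reads c1=1 → after 1×micro: 6; S1 reads c2=1 → after 2×micro: 1; S2 reads c2=1 → after 1×micro: 3 ⇒ (c0=6, c1=1, c2=3)
macro 2: S0 reads c1=1 → after 1×micro: 14; S1 reads c2=3 → after 2×micro: 1; S2 reads c2=3 → after 1×micro: 0 ⇒ (c0=14, c1=1, c2=0)
macro 3: S0 reads c1=1 → after 1×micro: 30; S1 reads c2=0 → after 2×micro: 1; S2 reads c2=0 → after 1×micro: 2 ⇒ (c0=30, c1=1, c2=2)
macro 4: S0 reads c1=1 → after 1×micro: 62; S1 reads c2=2 → after 2×micro: 2; S2 reads c2=2 → after 1×micro: 1 ⇒ (c0=62, c1=2, c2=1)
macro 5: S0 reads c1=2 → after 1×micro: 128; S1 reads c2=1 → after 2×micro: 1; S2 reads c2=1 → after 1×micro: 3 ⇒ (c0=128, c1=1, c2=3)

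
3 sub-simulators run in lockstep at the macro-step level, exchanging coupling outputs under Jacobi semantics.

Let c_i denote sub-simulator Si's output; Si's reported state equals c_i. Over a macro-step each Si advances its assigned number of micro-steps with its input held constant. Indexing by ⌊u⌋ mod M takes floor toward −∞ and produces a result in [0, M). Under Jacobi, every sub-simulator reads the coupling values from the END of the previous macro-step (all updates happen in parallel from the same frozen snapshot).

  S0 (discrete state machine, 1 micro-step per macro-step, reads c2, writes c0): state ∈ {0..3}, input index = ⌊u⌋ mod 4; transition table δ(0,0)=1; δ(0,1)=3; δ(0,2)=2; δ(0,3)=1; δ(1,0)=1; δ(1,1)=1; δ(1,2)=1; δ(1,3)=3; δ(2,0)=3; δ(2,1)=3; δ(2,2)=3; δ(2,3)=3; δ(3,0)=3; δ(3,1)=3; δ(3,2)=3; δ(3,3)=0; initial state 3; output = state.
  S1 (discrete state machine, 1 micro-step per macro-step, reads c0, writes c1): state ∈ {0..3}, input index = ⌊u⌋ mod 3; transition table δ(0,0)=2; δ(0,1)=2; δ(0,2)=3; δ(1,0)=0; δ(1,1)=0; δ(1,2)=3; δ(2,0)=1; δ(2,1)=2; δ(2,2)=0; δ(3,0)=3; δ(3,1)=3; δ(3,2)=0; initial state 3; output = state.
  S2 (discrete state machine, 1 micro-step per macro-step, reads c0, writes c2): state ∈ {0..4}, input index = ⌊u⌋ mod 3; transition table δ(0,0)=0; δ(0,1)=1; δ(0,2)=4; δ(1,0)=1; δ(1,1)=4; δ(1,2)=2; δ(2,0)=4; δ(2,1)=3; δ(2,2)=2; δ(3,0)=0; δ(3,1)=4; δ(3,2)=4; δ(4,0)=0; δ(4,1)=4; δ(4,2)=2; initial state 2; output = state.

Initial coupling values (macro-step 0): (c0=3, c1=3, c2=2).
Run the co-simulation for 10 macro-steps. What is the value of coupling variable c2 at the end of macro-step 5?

macro 1: S0 reads c2=2 → after 1×micro: 3; S1 reads c0=3 → after 1×micro: 3; S2 reads c0=3 → after 1×micro: 4 ⇒ (c0=3, c1=3, c2=4)
macro 2: S0 reads c2=4 → after 1×micro: 3; S1 reads c0=3 → after 1×micro: 3; S2 reads c0=3 → after 1×micro: 0 ⇒ (c0=3, c1=3, c2=0)
macro 3: S0 reads c2=0 → after 1×micro: 3; S1 reads c0=3 → after 1×micro: 3; S2 reads c0=3 → after 1×micro: 0 ⇒ (c0=3, c1=3, c2=0)
macro 4: S0 reads c2=0 → after 1×micro: 3; S1 reads c0=3 → after 1×micro: 3; S2 reads c0=3 → after 1×micro: 0 ⇒ (c0=3, c1=3, c2=0)
macro 5: S0 reads c2=0 → after 1×micro: 3; S1 reads c0=3 → after 1×micro: 3; S2 reads c0=3 → after 1×micro: 0 ⇒ (c0=3, c1=3, c2=0)
macro 6: S0 reads c2=0 → after 1×micro: 3; S1 reads c0=3 → after 1×micro: 3; S2 reads c0=3 → after 1×micro: 0 ⇒ (c0=3, c1=3, c2=0)
macro 7: S0 reads c2=0 → after 1×micro: 3; S1 reads c0=3 → after 1×micro: 3; S2 reads c0=3 → after 1×micro: 0 ⇒ (c0=3, c1=3, c2=0)
macro 8: S0 reads c2=0 → after 1×micro: 3; S1 reads c0=3 → after 1×micro: 3; S2 reads c0=3 → after 1×micro: 0 ⇒ (c0=3, c1=3, c2=0)
macro 9: S0 reads c2=0 → after 1×micro: 3; S1 reads c0=3 → after 1×micro: 3; S2 reads c0=3 → after 1×micro: 0 ⇒ (c0=3, c1=3, c2=0)
macro 10: S0 reads c2=0 → after 1×micro: 3; S1 reads c0=3 → after 1×micro: 3; S2 reads c0=3 → after 1×micro: 0 ⇒ (c0=3, c1=3, c2=0)

c2 at macro-step 5 = 0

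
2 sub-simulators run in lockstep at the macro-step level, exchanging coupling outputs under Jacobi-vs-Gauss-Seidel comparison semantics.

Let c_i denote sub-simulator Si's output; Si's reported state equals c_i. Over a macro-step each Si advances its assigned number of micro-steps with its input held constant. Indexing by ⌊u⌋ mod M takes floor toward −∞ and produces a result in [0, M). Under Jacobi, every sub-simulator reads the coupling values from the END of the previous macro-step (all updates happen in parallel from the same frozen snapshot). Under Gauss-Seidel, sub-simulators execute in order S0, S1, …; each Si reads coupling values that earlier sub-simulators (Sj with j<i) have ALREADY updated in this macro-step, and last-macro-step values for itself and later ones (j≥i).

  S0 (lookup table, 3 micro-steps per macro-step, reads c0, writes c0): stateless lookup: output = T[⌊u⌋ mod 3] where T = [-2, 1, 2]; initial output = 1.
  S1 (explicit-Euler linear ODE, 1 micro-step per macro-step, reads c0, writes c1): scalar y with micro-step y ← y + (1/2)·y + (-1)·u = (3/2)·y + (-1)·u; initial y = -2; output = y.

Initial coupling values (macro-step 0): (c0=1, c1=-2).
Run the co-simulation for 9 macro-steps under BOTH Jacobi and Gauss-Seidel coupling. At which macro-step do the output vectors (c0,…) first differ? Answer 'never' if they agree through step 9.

first divergence at macro-step: never

[Jacobi] macro 1: S0 reads c0=1 → after 3×micro: 1; S1 reads c0=1 → after 1×micro: -4 ⇒ (c0=1, c1=-4)
[Jacobi] macro 2: S0 reads c0=1 → after 3×micro: 1; S1 reads c0=1 → after 1×micro: -7 ⇒ (c0=1, c1=-7)
[Jacobi] macro 3: S0 reads c0=1 → after 3×micro: 1; S1 reads c0=1 → after 1×micro: -23/2 ⇒ (c0=1, c1=-23/2)
[Jacobi] macro 4: S0 reads c0=1 → after 3×micro: 1; S1 reads c0=1 → after 1×micro: -73/4 ⇒ (c0=1, c1=-73/4)
[Jacobi] macro 5: S0 reads c0=1 → after 3×micro: 1; S1 reads c0=1 → after 1×micro: -227/8 ⇒ (c0=1, c1=-227/8)
[Jacobi] macro 6: S0 reads c0=1 → after 3×micro: 1; S1 reads c0=1 → after 1×micro: -697/16 ⇒ (c0=1, c1=-697/16)
[Jacobi] macro 7: S0 reads c0=1 → after 3×micro: 1; S1 reads c0=1 → after 1×micro: -2123/32 ⇒ (c0=1, c1=-2123/32)
[Jacobi] macro 8: S0 reads c0=1 → after 3×micro: 1; S1 reads c0=1 → after 1×micro: -6433/64 ⇒ (c0=1, c1=-6433/64)
[Jacobi] macro 9: S0 reads c0=1 → after 3×micro: 1; S1 reads c0=1 → after 1×micro: -19427/128 ⇒ (c0=1, c1=-19427/128)
[Gauss-Seidel] macro 1: S0 reads c0=1 → after 3×micro: 1; S1 reads c0=1 → after 1×micro: -4 ⇒ (c0=1, c1=-4)
[Gauss-Seidel] macro 2: S0 reads c0=1 → after 3×micro: 1; S1 reads c0=1 → after 1×micro: -7 ⇒ (c0=1, c1=-7)
[Gauss-Seidel] macro 3: S0 reads c0=1 → after 3×micro: 1; S1 reads c0=1 → after 1×micro: -23/2 ⇒ (c0=1, c1=-23/2)
[Gauss-Seidel] macro 4: S0 reads c0=1 → after 3×micro: 1; S1 reads c0=1 → after 1×micro: -73/4 ⇒ (c0=1, c1=-73/4)
[Gauss-Seidel] macro 5: S0 reads c0=1 → after 3×micro: 1; S1 reads c0=1 → after 1×micro: -227/8 ⇒ (c0=1, c1=-227/8)
[Gauss-Seidel] macro 6: S0 reads c0=1 → after 3×micro: 1; S1 reads c0=1 → after 1×micro: -697/16 ⇒ (c0=1, c1=-697/16)
[Gauss-Seidel] macro 7: S0 reads c0=1 → after 3×micro: 1; S1 reads c0=1 → after 1×micro: -2123/32 ⇒ (c0=1, c1=-2123/32)
[Gauss-Seidel] macro 8: S0 reads c0=1 → after 3×micro: 1; S1 reads c0=1 → after 1×micro: -6433/64 ⇒ (c0=1, c1=-6433/64)
[Gauss-Seidel] macro 9: S0 reads c0=1 → after 3×micro: 1; S1 reads c0=1 → after 1×micro: -19427/128 ⇒ (c0=1, c1=-19427/128)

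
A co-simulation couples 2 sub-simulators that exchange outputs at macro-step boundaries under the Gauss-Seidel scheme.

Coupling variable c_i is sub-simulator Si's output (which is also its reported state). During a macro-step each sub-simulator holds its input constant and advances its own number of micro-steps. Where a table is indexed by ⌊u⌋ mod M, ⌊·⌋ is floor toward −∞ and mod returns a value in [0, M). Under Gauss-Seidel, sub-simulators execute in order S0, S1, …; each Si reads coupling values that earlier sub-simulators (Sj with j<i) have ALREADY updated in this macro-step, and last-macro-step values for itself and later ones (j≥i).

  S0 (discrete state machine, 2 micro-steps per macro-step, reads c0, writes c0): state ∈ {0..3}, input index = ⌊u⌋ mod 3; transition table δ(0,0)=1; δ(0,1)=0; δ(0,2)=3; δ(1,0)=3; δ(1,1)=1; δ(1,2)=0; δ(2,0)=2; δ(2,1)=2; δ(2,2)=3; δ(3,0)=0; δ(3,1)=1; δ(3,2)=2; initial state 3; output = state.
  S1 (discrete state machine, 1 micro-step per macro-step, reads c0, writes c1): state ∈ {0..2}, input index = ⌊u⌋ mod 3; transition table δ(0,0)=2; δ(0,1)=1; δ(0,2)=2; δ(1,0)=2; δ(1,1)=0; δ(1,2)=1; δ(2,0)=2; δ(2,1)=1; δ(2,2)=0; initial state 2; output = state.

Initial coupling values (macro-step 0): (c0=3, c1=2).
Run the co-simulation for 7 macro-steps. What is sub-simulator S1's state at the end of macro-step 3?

macro 1: S0 reads c0=3 → after 2×micro: 1; S1 reads c0=1 → after 1×micro: 1 ⇒ (c0=1, c1=1)
macro 2: S0 reads c0=1 → after 2×micro: 1; S1 reads c0=1 → after 1×micro: 0 ⇒ (c0=1, c1=0)
macro 3: S0 reads c0=1 → after 2×micro: 1; S1 reads c0=1 → after 1×micro: 1 ⇒ (c0=1, c1=1)
macro 4: S0 reads c0=1 → after 2×micro: 1; S1 reads c0=1 → after 1×micro: 0 ⇒ (c0=1, c1=0)
macro 5: S0 reads c0=1 → after 2×micro: 1; S1 reads c0=1 → after 1×micro: 1 ⇒ (c0=1, c1=1)
macro 6: S0 reads c0=1 → after 2×micro: 1; S1 reads c0=1 → after 1×micro: 0 ⇒ (c0=1, c1=0)
macro 7: S0 reads c0=1 → after 2×micro: 1; S1 reads c0=1 → after 1×micro: 1 ⇒ (c0=1, c1=1)

S1 state at macro-step 3 = 1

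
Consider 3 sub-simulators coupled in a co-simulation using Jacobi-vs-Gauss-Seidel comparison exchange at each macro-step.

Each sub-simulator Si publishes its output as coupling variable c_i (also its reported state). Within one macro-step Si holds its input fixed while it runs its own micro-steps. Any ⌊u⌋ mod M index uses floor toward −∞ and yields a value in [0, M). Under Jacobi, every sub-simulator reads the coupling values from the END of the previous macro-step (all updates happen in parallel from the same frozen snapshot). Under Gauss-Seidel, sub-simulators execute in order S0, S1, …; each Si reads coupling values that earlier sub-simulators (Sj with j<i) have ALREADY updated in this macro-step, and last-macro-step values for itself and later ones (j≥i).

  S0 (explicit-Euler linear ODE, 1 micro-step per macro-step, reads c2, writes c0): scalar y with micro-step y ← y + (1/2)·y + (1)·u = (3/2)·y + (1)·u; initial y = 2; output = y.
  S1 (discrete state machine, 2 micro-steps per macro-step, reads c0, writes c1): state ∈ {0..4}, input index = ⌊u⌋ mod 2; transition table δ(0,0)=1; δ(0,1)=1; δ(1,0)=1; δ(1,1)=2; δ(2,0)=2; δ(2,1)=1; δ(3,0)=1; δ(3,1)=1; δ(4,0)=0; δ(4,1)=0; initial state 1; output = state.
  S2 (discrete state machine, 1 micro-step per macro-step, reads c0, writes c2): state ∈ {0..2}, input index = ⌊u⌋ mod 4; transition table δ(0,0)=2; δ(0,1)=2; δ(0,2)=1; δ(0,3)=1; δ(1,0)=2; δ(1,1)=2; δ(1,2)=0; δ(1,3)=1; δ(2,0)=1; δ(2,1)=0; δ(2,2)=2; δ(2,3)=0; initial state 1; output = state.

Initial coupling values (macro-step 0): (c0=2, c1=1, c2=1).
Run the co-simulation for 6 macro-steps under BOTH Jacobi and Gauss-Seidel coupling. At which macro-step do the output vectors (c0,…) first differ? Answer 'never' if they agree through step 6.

[Jacobi] macro 1: S0 reads c2=1 → after 1×micro: 4; S1 reads c0=2 → after 2×micro: 1; S2 reads c0=2 → after 1×micro: 0 ⇒ (c0=4, c1=1, c2=0)
[Jacobi] macro 2: S0 reads c2=0 → after 1×micro: 6; S1 reads c0=4 → after 2×micro: 1; S2 reads c0=4 → after 1×micro: 2 ⇒ (c0=6, c1=1, c2=2)
[Jacobi] macro 3: S0 reads c2=2 → after 1×micro: 11; S1 reads c0=6 → after 2×micro: 1; S2 reads c0=6 → after 1×micro: 2 ⇒ (c0=11, c1=1, c2=2)
[Jacobi] macro 4: S0 reads c2=2 → after 1×micro: 37/2; S1 reads c0=11 → after 2×micro: 1; S2 reads c0=11 → after 1×micro: 0 ⇒ (c0=37/2, c1=1, c2=0)
[Jacobi] macro 5: S0 reads c2=0 → after 1×micro: 111/4; S1 reads c0=37/2 → after 2×micro: 1; S2 reads c0=37/2 → after 1×micro: 1 ⇒ (c0=111/4, c1=1, c2=1)
[Jacobi] macro 6: S0 reads c2=1 → after 1×micro: 341/8; S1 reads c0=111/4 → after 2×micro: 1; S2 reads c0=111/4 → after 1×micro: 1 ⇒ (c0=341/8, c1=1, c2=1)
[Gauss-Seidel] macro 1: S0 reads c2=1 → after 1×micro: 4; S1 reads c0=4 → after 2×micro: 1; S2 reads c0=4 → after 1×micro: 2 ⇒ (c0=4, c1=1, c2=2)
[Gauss-Seidel] macro 2: S0 reads c2=2 → after 1×micro: 8; S1 reads c0=8 → after 2×micro: 1; S2 reads c0=8 → after 1×micro: 1 ⇒ (c0=8, c1=1, c2=1)
[Gauss-Seidel] macro 3: S0 reads c2=1 → after 1×micro: 13; S1 reads c0=13 → after 2×micro: 1; S2 reads c0=13 → after 1×micro: 2 ⇒ (c0=13, c1=1, c2=2)
[Gauss-Seidel] macro 4: S0 reads c2=2 → after 1×micro: 43/2; S1 reads c0=43/2 → after 2×micro: 1; S2 reads c0=43/2 → after 1×micro: 0 ⇒ (c0=43/2, c1=1, c2=0)
[Gauss-Seidel] macro 5: S0 reads c2=0 → after 1×micro: 129/4; S1 reads c0=129/4 → after 2×micro: 1; S2 reads c0=129/4 → after 1×micro: 2 ⇒ (c0=129/4, c1=1, c2=2)
[Gauss-Seidel] macro 6: S0 reads c2=2 → after 1×micro: 403/8; S1 reads c0=403/8 → after 2×micro: 1; S2 reads c0=403/8 → after 1×micro: 2 ⇒ (c0=403/8, c1=1, c2=2)

first divergence at macro-step: 1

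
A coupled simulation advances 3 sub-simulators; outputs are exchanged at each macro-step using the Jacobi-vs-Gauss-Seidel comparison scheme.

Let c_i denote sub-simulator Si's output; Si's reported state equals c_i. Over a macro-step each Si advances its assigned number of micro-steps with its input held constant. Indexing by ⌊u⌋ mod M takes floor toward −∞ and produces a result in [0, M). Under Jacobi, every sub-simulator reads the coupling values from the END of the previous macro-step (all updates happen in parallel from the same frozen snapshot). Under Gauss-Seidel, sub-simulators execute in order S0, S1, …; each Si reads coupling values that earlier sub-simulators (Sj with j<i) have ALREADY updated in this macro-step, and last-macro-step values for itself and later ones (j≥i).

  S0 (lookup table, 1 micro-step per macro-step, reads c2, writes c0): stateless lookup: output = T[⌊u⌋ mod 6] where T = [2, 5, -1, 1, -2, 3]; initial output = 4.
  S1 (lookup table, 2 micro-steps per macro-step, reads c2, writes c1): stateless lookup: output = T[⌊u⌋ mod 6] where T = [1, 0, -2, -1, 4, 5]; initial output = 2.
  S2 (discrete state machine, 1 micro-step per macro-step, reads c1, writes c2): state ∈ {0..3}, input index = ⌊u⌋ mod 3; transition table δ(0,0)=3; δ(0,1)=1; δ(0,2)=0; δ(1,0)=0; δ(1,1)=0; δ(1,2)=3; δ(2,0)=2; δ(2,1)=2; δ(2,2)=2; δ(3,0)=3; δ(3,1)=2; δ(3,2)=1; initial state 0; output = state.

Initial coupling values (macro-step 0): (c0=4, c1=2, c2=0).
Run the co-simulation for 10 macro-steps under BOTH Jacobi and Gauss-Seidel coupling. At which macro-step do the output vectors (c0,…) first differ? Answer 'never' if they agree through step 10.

first divergence at macro-step: 1

[Jacobi] macro 1: S0 reads c2=0 → after 1×micro: 2; S1 reads c2=0 → after 2×micro: 1; S2 reads c1=2 → after 1×micro: 0 ⇒ (c0=2, c1=1, c2=0)
[Jacobi] macro 2: S0 reads c2=0 → after 1×micro: 2; S1 reads c2=0 → after 2×micro: 1; S2 reads c1=1 → after 1×micro: 1 ⇒ (c0=2, c1=1, c2=1)
[Jacobi] macro 3: S0 reads c2=1 → after 1×micro: 5; S1 reads c2=1 → after 2×micro: 0; S2 reads c1=1 → after 1×micro: 0 ⇒ (c0=5, c1=0, c2=0)
[Jacobi] macro 4: S0 reads c2=0 → after 1×micro: 2; S1 reads c2=0 → after 2×micro: 1; S2 reads c1=0 → after 1×micro: 3 ⇒ (c0=2, c1=1, c2=3)
[Jacobi] macro 5: S0 reads c2=3 → after 1×micro: 1; S1 reads c2=3 → after 2×micro: -1; S2 reads c1=1 → after 1×micro: 2 ⇒ (c0=1, c1=-1, c2=2)
[Jacobi] macro 6: S0 reads c2=2 → after 1×micro: -1; S1 reads c2=2 → after 2×micro: -2; S2 reads c1=-1 → after 1×micro: 2 ⇒ (c0=-1, c1=-2, c2=2)
[Jacobi] macro 7: S0 reads c2=2 → after 1×micro: -1; S1 reads c2=2 → after 2×micro: -2; S2 reads c1=-2 → after 1×micro: 2 ⇒ (c0=-1, c1=-2, c2=2)
[Jacobi] macro 8: S0 reads c2=2 → after 1×micro: -1; S1 reads c2=2 → after 2×micro: -2; S2 reads c1=-2 → after 1×micro: 2 ⇒ (c0=-1, c1=-2, c2=2)
[Jacobi] macro 9: S0 reads c2=2 → after 1×micro: -1; S1 reads c2=2 → after 2×micro: -2; S2 reads c1=-2 → after 1×micro: 2 ⇒ (c0=-1, c1=-2, c2=2)
[Jacobi] macro 10: S0 reads c2=2 → after 1×micro: -1; S1 reads c2=2 → after 2×micro: -2; S2 reads c1=-2 → after 1×micro: 2 ⇒ (c0=-1, c1=-2, c2=2)
[Gauss-Seidel] macro 1: S0 reads c2=0 → after 1×micro: 2; S1 reads c2=0 → after 2×micro: 1; S2 reads c1=1 → after 1×micro: 1 ⇒ (c0=2, c1=1, c2=1)
[Gauss-Seidel] macro 2: S0 reads c2=1 → after 1×micro: 5; S1 reads c2=1 → after 2×micro: 0; S2 reads c1=0 → after 1×micro: 0 ⇒ (c0=5, c1=0, c2=0)
[Gauss-Seidel] macro 3: S0 reads c2=0 → after 1×micro: 2; S1 reads c2=0 → after 2×micro: 1; S2 reads c1=1 → after 1×micro: 1 ⇒ (c0=2, c1=1, c2=1)
[Gauss-Seidel] macro 4: S0 reads c2=1 → after 1×micro: 5; S1 reads c2=1 → after 2×micro: 0; S2 reads c1=0 → after 1×micro: 0 ⇒ (c0=5, c1=0, c2=0)
[Gauss-Seidel] macro 5: S0 reads c2=0 → after 1×micro: 2; S1 reads c2=0 → after 2×micro: 1; S2 reads c1=1 → after 1×micro: 1 ⇒ (c0=2, c1=1, c2=1)
[Gauss-Seidel] macro 6: S0 reads c2=1 → after 1×micro: 5; S1 reads c2=1 → after 2×micro: 0; S2 reads c1=0 → after 1×micro: 0 ⇒ (c0=5, c1=0, c2=0)
[Gauss-Seidel] macro 7: S0 reads c2=0 → after 1×micro: 2; S1 reads c2=0 → after 2×micro: 1; S2 reads c1=1 → after 1×micro: 1 ⇒ (c0=2, c1=1, c2=1)
[Gauss-Seidel] macro 8: S0 reads c2=1 → after 1×micro: 5; S1 reads c2=1 → after 2×micro: 0; S2 reads c1=0 → after 1×micro: 0 ⇒ (c0=5, c1=0, c2=0)
[Gauss-Seidel] macro 9: S0 reads c2=0 → after 1×micro: 2; S1 reads c2=0 → after 2×micro: 1; S2 reads c1=1 → after 1×micro: 1 ⇒ (c0=2, c1=1, c2=1)
[Gauss-Seidel] macro 10: S0 reads c2=1 → after 1×micro: 5; S1 reads c2=1 → after 2×micro: 0; S2 reads c1=0 → after 1×micro: 0 ⇒ (c0=5, c1=0, c2=0)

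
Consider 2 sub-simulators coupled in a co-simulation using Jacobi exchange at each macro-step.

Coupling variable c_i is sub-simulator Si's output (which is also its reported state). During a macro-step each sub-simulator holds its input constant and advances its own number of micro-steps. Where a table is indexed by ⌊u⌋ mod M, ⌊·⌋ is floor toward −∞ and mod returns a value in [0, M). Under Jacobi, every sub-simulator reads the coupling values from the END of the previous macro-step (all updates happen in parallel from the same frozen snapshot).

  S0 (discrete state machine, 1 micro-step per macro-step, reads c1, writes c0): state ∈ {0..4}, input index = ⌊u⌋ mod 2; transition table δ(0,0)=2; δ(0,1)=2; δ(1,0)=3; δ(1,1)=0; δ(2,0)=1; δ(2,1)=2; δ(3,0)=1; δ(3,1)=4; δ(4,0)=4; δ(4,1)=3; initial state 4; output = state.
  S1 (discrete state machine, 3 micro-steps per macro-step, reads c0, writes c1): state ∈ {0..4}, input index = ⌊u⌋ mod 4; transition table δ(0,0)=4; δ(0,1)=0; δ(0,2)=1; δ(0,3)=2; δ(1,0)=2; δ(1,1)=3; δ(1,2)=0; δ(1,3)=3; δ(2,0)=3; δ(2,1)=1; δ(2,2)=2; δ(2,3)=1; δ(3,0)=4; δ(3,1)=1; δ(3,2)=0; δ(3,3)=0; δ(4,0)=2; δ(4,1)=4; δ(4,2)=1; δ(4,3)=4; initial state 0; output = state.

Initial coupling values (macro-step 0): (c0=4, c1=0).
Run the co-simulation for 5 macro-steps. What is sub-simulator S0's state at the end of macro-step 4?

S0 state at macro-step 4 = 3

macro 1: S0 reads c1=0 → after 1×micro: 4; S1 reads c0=4 → after 3×micro: 3 ⇒ (c0=4, c1=3)
macro 2: S0 reads c1=3 → after 1×micro: 3; S1 reads c0=4 → after 3×micro: 3 ⇒ (c0=3, c1=3)
macro 3: S0 reads c1=3 → after 1×micro: 4; S1 reads c0=3 → after 3×micro: 1 ⇒ (c0=4, c1=1)
macro 4: S0 reads c1=1 → after 1×micro: 3; S1 reads c0=4 → after 3×micro: 4 ⇒ (c0=3, c1=4)
macro 5: S0 reads c1=4 → after 1×micro: 1; S1 reads c0=3 → after 3×micro: 4 ⇒ (c0=1, c1=4)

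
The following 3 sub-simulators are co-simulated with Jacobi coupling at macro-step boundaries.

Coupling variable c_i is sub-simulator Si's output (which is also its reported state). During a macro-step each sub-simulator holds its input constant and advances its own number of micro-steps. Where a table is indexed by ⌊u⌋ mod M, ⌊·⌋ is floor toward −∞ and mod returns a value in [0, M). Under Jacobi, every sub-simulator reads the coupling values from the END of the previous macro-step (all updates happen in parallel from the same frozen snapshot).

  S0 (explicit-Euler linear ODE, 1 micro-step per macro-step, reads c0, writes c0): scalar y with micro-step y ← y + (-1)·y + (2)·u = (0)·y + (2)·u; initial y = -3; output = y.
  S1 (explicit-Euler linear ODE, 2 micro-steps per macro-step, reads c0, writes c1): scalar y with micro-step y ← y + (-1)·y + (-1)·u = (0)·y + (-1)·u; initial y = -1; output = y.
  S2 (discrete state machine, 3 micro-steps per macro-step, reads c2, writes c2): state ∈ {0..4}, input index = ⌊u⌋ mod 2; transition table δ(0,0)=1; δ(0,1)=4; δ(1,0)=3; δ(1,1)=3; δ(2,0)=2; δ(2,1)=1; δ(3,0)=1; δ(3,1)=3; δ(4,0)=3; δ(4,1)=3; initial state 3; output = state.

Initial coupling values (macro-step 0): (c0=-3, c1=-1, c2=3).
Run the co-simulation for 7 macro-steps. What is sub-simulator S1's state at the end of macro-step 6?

S1 state at macro-step 6 = 96

macro 1: S0 reads c0=-3 → after 1×micro: -6; S1 reads c0=-3 → after 2×micro: 3; S2 reads c2=3 → after 3×micro: 3 ⇒ (c0=-6, c1=3, c2=3)
macro 2: S0 reads c0=-6 → after 1×micro: -12; S1 reads c0=-6 → after 2×micro: 6; S2 reads c2=3 → after 3×micro: 3 ⇒ (c0=-12, c1=6, c2=3)
macro 3: S0 reads c0=-12 → after 1×micro: -24; S1 reads c0=-12 → after 2×micro: 12; S2 reads c2=3 → after 3×micro: 3 ⇒ (c0=-24, c1=12, c2=3)
macro 4: S0 reads c0=-24 → after 1×micro: -48; S1 reads c0=-24 → after 2×micro: 24; S2 reads c2=3 → after 3×micro: 3 ⇒ (c0=-48, c1=24, c2=3)
macro 5: S0 reads c0=-48 → after 1×micro: -96; S1 reads c0=-48 → after 2×micro: 48; S2 reads c2=3 → after 3×micro: 3 ⇒ (c0=-96, c1=48, c2=3)
macro 6: S0 reads c0=-96 → after 1×micro: -192; S1 reads c0=-96 → after 2×micro: 96; S2 reads c2=3 → after 3×micro: 3 ⇒ (c0=-192, c1=96, c2=3)
macro 7: S0 reads c0=-192 → after 1×micro: -384; S1 reads c0=-192 → after 2×micro: 192; S2 reads c2=3 → after 3×micro: 3 ⇒ (c0=-384, c1=192, c2=3)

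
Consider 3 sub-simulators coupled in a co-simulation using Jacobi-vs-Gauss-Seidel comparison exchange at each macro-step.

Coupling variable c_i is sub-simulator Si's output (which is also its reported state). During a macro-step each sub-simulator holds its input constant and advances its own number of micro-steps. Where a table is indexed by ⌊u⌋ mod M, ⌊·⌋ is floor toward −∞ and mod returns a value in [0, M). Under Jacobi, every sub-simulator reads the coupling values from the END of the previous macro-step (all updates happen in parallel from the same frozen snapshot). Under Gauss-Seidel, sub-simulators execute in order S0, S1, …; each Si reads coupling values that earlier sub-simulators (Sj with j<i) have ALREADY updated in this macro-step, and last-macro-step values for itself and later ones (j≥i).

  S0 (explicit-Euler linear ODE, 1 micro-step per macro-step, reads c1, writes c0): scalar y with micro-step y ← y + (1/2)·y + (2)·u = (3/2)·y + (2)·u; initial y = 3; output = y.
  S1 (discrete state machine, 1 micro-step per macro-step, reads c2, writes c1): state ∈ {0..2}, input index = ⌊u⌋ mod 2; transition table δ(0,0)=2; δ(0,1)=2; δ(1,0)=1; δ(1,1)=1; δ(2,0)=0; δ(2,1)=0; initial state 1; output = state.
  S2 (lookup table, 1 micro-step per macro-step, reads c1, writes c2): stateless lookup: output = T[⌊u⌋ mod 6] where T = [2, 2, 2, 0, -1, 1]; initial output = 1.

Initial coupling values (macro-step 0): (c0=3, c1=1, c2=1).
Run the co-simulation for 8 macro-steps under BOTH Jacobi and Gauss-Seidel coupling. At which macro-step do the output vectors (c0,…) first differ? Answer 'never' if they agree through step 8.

first divergence at macro-step: never

[Jacobi] macro 1: S0 reads c1=1 → after 1×micro: 13/2; S1 reads c2=1 → after 1×micro: 1; S2 reads c1=1 → after 1×micro: 2 ⇒ (c0=13/2, c1=1, c2=2)
[Jacobi] macro 2: S0 reads c1=1 → after 1×micro: 47/4; S1 reads c2=2 → after 1×micro: 1; S2 reads c1=1 → after 1×micro: 2 ⇒ (c0=47/4, c1=1, c2=2)
[Jacobi] macro 3: S0 reads c1=1 → after 1×micro: 157/8; S1 reads c2=2 → after 1×micro: 1; S2 reads c1=1 → after 1×micro: 2 ⇒ (c0=157/8, c1=1, c2=2)
[Jacobi] macro 4: S0 reads c1=1 → after 1×micro: 503/16; S1 reads c2=2 → after 1×micro: 1; S2 reads c1=1 → after 1×micro: 2 ⇒ (c0=503/16, c1=1, c2=2)
[Jacobi] macro 5: S0 reads c1=1 → after 1×micro: 1573/32; S1 reads c2=2 → after 1×micro: 1; S2 reads c1=1 → after 1×micro: 2 ⇒ (c0=1573/32, c1=1, c2=2)
[Jacobi] macro 6: S0 reads c1=1 → after 1×micro: 4847/64; S1 reads c2=2 → after 1×micro: 1; S2 reads c1=1 → after 1×micro: 2 ⇒ (c0=4847/64, c1=1, c2=2)
[Jacobi] macro 7: S0 reads c1=1 → after 1×micro: 14797/128; S1 reads c2=2 → after 1×micro: 1; S2 reads c1=1 → after 1×micro: 2 ⇒ (c0=14797/128, c1=1, c2=2)
[Jacobi] macro 8: S0 reads c1=1 → after 1×micro: 44903/256; S1 reads c2=2 → after 1×micro: 1; S2 reads c1=1 → after 1×micro: 2 ⇒ (c0=44903/256, c1=1, c2=2)
[Gauss-Seidel] macro 1: S0 reads c1=1 → after 1×micro: 13/2; S1 reads c2=1 → after 1×micro: 1; S2 reads c1=1 → after 1×micro: 2 ⇒ (c0=13/2, c1=1, c2=2)
[Gauss-Seidel] macro 2: S0 reads c1=1 → after 1×micro: 47/4; S1 reads c2=2 → after 1×micro: 1; S2 reads c1=1 → after 1×micro: 2 ⇒ (c0=47/4, c1=1, c2=2)
[Gauss-Seidel] macro 3: S0 reads c1=1 → after 1×micro: 157/8; S1 reads c2=2 → after 1×micro: 1; S2 reads c1=1 → after 1×micro: 2 ⇒ (c0=157/8, c1=1, c2=2)
[Gauss-Seidel] macro 4: S0 reads c1=1 → after 1×micro: 503/16; S1 reads c2=2 → after 1×micro: 1; S2 reads c1=1 → after 1×micro: 2 ⇒ (c0=503/16, c1=1, c2=2)
[Gauss-Seidel] macro 5: S0 reads c1=1 → after 1×micro: 1573/32; S1 reads c2=2 → after 1×micro: 1; S2 reads c1=1 → after 1×micro: 2 ⇒ (c0=1573/32, c1=1, c2=2)
[Gauss-Seidel] macro 6: S0 reads c1=1 → after 1×micro: 4847/64; S1 reads c2=2 → after 1×micro: 1; S2 reads c1=1 → after 1×micro: 2 ⇒ (c0=4847/64, c1=1, c2=2)
[Gauss-Seidel] macro 7: S0 reads c1=1 → after 1×micro: 14797/128; S1 reads c2=2 → after 1×micro: 1; S2 reads c1=1 → after 1×micro: 2 ⇒ (c0=14797/128, c1=1, c2=2)
[Gauss-Seidel] macro 8: S0 reads c1=1 → after 1×micro: 44903/256; S1 reads c2=2 → after 1×micro: 1; S2 reads c1=1 → after 1×micro: 2 ⇒ (c0=44903/256, c1=1, c2=2)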